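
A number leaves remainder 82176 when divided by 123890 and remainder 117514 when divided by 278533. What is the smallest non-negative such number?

Write x = 82176 + 123890·k. Then 123890·k ≡ 117514 − 82176 ≡ 35338 (mod 278533).
Need 123890⁻¹ mod 278533. Extended Euclid on (278533, 123890):
278533 = 2*123890 + 30753
123890 = 4*30753 + 878
30753 = 35*878 + 23
878 = 38*23 + 4
23 = 5*4 + 3
4 = 1*3 + 1
3 = 3*1 + 0
Back-substitute:
1 = 4 − 3
1 = −23 + 6·4
1 = 6·878 − 229·23
1 = −229·30753 + 8021·878
1 = 8021·123890 − 32313·30753
1 = −32313·278533 + 72647·123890
123890⁻¹ ≡ 72647 (mod 278533), so k ≡ 72647·35338 ≡ 239558 (mod 278533).
x = 82176 + 123890·239558 = 29678922796.

29678922796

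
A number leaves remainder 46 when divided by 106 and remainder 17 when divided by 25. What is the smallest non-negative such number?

1742

Write x = 46 + 106·k. Then 106·k ≡ 17 − 46 ≡ 21 (mod 25).
Need 106⁻¹ mod 25. Extended Euclid on (25, 6):
25 = 4·6 + 1
6 = 6·1 + 0
Back-substitute:
1 = 25 − 4·6
106⁻¹ ≡ 21 (mod 25), so k ≡ 21·21 ≡ 16 (mod 25).
x = 46 + 106·16 = 1742.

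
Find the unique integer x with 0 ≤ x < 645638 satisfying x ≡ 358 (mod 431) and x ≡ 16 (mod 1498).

43458

Write x = 358 + 431·k. Then 431·k ≡ 16 − 358 ≡ 1156 (mod 1498).
Need 431⁻¹ mod 1498. Extended Euclid on (1498, 431):
1498 = 3·431 + 205
431 = 2·205 + 21
205 = 9·21 + 16
21 = 1·16 + 5
16 = 3·5 + 1
5 = 5·1 + 0
Back-substitute:
1 = 16 − 3·5
1 = −3·21 + 4·16
1 = 4·205 − 39·21
1 = −39·431 + 82·205
1 = 82·1498 − 285·431
431⁻¹ ≡ 1213 (mod 1498), so k ≡ 1213·1156 ≡ 100 (mod 1498).
x = 358 + 431·100 = 43458.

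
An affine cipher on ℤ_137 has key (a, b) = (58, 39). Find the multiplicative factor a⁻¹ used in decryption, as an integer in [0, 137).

26

Apply the Euclidean algorithm to 137 and 58:
137 = 2·58 + 21
58 = 2·21 + 16
21 = 1·16 + 5
16 = 3·5 + 1
5 = 5·1 + 0
Since gcd(58, 137) = 1, back-substitute to write 1 as a combination:
1 = 16 − 3·5
1 = −3·21 + 4·16
1 = 4·58 − 11·21
1 = −11·137 + 26·58
So 58·26 ≡ 1 (mod 137).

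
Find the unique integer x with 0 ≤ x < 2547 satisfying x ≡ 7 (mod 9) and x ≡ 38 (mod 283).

2302

Write x = 7 + 9·k. Then 9·k ≡ 38 − 7 ≡ 31 (mod 283).
Need 9⁻¹ mod 283. Extended Euclid on (283, 9):
283 = 31·9 + 4
9 = 2·4 + 1
4 = 4·1 + 0
Back-substitute:
1 = 9 − 2·4
1 = −2·283 + 63·9
9⁻¹ ≡ 63 (mod 283), so k ≡ 63·31 ≡ 255 (mod 283).
x = 7 + 9·255 = 2302.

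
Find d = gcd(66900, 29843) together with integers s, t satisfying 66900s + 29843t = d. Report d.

Repeated division:
66900 = 2*29843 + 7214
29843 = 4*7214 + 987
7214 = 7*987 + 305
987 = 3*305 + 72
305 = 4*72 + 17
72 = 4*17 + 4
17 = 4*4 + 1
4 = 4*1 + 0
gcd(66900, 29843) = 1.
Express as a combination:
1 = 17 − 4·4
1 = −4·72 + 17·17
1 = 17·305 − 72·72
1 = −72·987 + 233·305
1 = 233·7214 − 1703·987
1 = −1703·29843 + 7045·7214
1 = 7045·66900 − 15793·29843
So 1 = (7045)·66900 + (-15793)·29843.

1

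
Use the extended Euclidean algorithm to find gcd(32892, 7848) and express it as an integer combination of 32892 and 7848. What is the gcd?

12

Repeated division:
32892 = 4×7848 + 1500
7848 = 5×1500 + 348
1500 = 4×348 + 108
348 = 3×108 + 24
108 = 4×24 + 12
24 = 2×12 + 0
gcd(32892, 7848) = 12.
Express as a combination:
12 = 108 − 4·24
12 = −4·348 + 13·108
12 = 13·1500 − 56·348
12 = −56·7848 + 293·1500
12 = 293·32892 − 1228·7848
So 12 = (293)·32892 + (-1228)·7848.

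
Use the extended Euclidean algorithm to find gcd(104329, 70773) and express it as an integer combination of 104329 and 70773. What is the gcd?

Repeated division:
104329 = 1×70773 + 33556
70773 = 2×33556 + 3661
33556 = 9×3661 + 607
3661 = 6×607 + 19
607 = 31×19 + 18
19 = 1×18 + 1
18 = 18×1 + 0
gcd(104329, 70773) = 1.
Express as a combination:
1 = 19 − 18
1 = −607 + 32·19
1 = 32·3661 − 193·607
1 = −193·33556 + 1769·3661
1 = 1769·70773 − 3731·33556
1 = −3731·104329 + 5500·70773
So 1 = (-3731)·104329 + (5500)·70773.

1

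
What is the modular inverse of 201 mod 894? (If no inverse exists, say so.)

no inverse exists

Euclidean algorithm on 894, 201:
894 = 4×201 + 90
201 = 2×90 + 21
90 = 4×21 + 6
21 = 3×6 + 3
6 = 2×3 + 0
gcd(201, 894) = 3 ≠ 1, so 201 has no multiplicative inverse modulo 894.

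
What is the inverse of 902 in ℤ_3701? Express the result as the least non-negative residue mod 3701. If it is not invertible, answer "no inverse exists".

gcd(3701, 902) by repeated division:
3701 = 4*902 + 93
902 = 9*93 + 65
93 = 1*65 + 28
65 = 2*28 + 9
28 = 3*9 + 1
9 = 9*1 + 0
The gcd is 1. Working backward:
1 = 28 − 3·9
1 = −3·65 + 7·28
1 = 7·93 − 10·65
1 = −10·902 + 97·93
1 = 97·3701 − 398·902
Thus 902·(-398) ≡ 1 (mod 3701); reducing, -398 mod 3701 = 3303.

3303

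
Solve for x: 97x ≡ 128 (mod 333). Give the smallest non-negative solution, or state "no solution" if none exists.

First find gcd(97, 333):
333 = 3·97 + 42
97 = 2·42 + 13
42 = 3·13 + 3
13 = 4·3 + 1
3 = 3·1 + 0
gcd = 1, so a unique solution mod 333 exists.
Back-substitute for the Bézout coefficients:
1 = 13 − 4·3
1 = −4·42 + 13·13
1 = 13·97 − 30·42
1 = −30·333 + 103·97
So 97·(103) ≡ 1 (mod 333), giving 97⁻¹ ≡ 103.
x ≡ 97⁻¹·128 ≡ 103·128 ≡ 197 (mod 333).

197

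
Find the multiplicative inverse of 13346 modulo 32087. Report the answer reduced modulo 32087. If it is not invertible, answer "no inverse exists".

Run Euclid on (32087, 13346):
32087 = 2×13346 + 5395
13346 = 2×5395 + 2556
5395 = 2×2556 + 283
2556 = 9×283 + 9
283 = 31×9 + 4
9 = 2×4 + 1
4 = 4×1 + 0
gcd = 1, so the inverse exists. Back-substitute:
1 = 9 − 2·4
1 = −2·283 + 63·9
1 = 63·2556 − 569·283
1 = −569·5395 + 1201·2556
1 = 1201·13346 − 2971·5395
1 = −2971·32087 + 7143·13346
So 13346·7143 ≡ 1 (mod 32087).

7143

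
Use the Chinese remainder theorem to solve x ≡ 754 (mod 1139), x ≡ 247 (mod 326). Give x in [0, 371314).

11005

Write x = 754 + 1139·k. Then 1139·k ≡ 247 − 754 ≡ 145 (mod 326).
Need 1139⁻¹ mod 326. Extended Euclid on (326, 161):
326 = 2*161 + 4
161 = 40*4 + 1
4 = 4*1 + 0
Back-substitute:
1 = 161 − 40·4
1 = −40·326 + 81·161
1139⁻¹ ≡ 81 (mod 326), so k ≡ 81·145 ≡ 9 (mod 326).
x = 754 + 1139·9 = 11005.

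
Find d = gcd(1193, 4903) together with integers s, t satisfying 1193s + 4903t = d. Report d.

1

Euclidean algorithm:
4903 = 4×1193 + 131
1193 = 9×131 + 14
131 = 9×14 + 5
14 = 2×5 + 4
5 = 1×4 + 1
4 = 4×1 + 0
gcd(1193, 4903) = 1.
Back-substituting:
1 = 5 − 4
1 = −14 + 3·5
1 = 3·131 − 28·14
1 = −28·1193 + 255·131
1 = 255·4903 − 1048·1193
So 1 = (255)·4903 + (-1048)·1193.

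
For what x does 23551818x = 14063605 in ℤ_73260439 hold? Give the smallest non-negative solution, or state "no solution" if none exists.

First find gcd(23551818, 73260439):
73260439 = 3·23551818 + 2604985
23551818 = 9·2604985 + 106953
2604985 = 24·106953 + 38113
106953 = 2·38113 + 30727
38113 = 1·30727 + 7386
30727 = 4·7386 + 1183
7386 = 6·1183 + 288
1183 = 4·288 + 31
288 = 9·31 + 9
31 = 3·9 + 4
9 = 2·4 + 1
4 = 4·1 + 0
gcd = 1, so a unique solution mod 73260439 exists.
Back-substitute for the Bézout coefficients:
1 = 9 − 2·4
1 = −2·31 + 7·9
1 = 7·288 − 65·31
1 = −65·1183 + 267·288
1 = 267·7386 − 1667·1183
1 = −1667·30727 + 6935·7386
1 = 6935·38113 − 8602·30727
1 = −8602·106953 + 24139·38113
1 = 24139·2604985 − 587938·106953
1 = −587938·23551818 + 5315581·2604985
1 = 5315581·73260439 − 16534681·23551818
So 23551818·(-16534681) ≡ 1 (mod 73260439), giving 23551818⁻¹ ≡ 56725758.
x ≡ 23551818⁻¹·14063605 ≡ 56725758·14063605 ≡ 55732797 (mod 73260439).

55732797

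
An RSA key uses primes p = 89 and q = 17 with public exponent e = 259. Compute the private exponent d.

φ(n) = (p−1)(q−1) = 88·16 = 1408.
Need d with 259·d ≡ 1 (mod 1408). Apply the extended Euclidean algorithm:
1408 = 5*259 + 113
259 = 2*113 + 33
113 = 3*33 + 14
33 = 2*14 + 5
14 = 2*5 + 4
5 = 1*4 + 1
4 = 4*1 + 0
Back-substitute:
1 = 5 − 4
1 = −14 + 3·5
1 = 3·33 − 7·14
1 = −7·113 + 24·33
1 = 24·259 − 55·113
1 = −55·1408 + 299·259
So 259·299 ≡ 1 (mod 1408), hence d = 299.

299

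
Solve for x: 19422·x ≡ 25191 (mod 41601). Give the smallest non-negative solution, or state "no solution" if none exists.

12204

First find gcd(19422, 41601):
41601 = 2·19422 + 2757
19422 = 7·2757 + 123
2757 = 22·123 + 51
123 = 2·51 + 21
51 = 2·21 + 9
21 = 2·9 + 3
9 = 3·3 + 0
gcd = 3 and 3 | 25191, so solutions exist. Divide through by 3: 6474x ≡ 8397 (mod 13867).
Now find 6474⁻¹ mod 13867:
13867 = 2·6474 + 919
6474 = 7·919 + 41
919 = 22·41 + 17
41 = 2·17 + 7
17 = 2·7 + 3
7 = 2·3 + 1
3 = 3·1 + 0
Back-substitute:
1 = 7 − 2·3
1 = −2·17 + 5·7
1 = 5·41 − 12·17
1 = −12·919 + 269·41
1 = 269·6474 − 1895·919
1 = −1895·13867 + 4059·6474
So 6474⁻¹ ≡ 4059 (mod 13867).
Then x ≡ 4059·8397 ≡ 12204 (mod 13867); the smallest non-negative solution is x = 12204.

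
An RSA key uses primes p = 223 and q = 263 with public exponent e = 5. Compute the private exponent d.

φ(n) = (p−1)(q−1) = 222·262 = 58164.
Need d with 5·d ≡ 1 (mod 58164). Apply the extended Euclidean algorithm:
58164 = 11632·5 + 4
5 = 1·4 + 1
4 = 4·1 + 0
Back-substitute:
1 = 5 − 4
1 = −58164 + 11633·5
So 5·11633 ≡ 1 (mod 58164), hence d = 11633.

11633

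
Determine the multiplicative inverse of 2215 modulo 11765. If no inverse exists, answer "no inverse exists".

Euclidean algorithm on 11765, 2215:
11765 = 5·2215 + 690
2215 = 3·690 + 145
690 = 4·145 + 110
145 = 1·110 + 35
110 = 3·35 + 5
35 = 7·5 + 0
gcd(2215, 11765) = 5 ≠ 1, so 2215 has no multiplicative inverse modulo 11765.

no inverse exists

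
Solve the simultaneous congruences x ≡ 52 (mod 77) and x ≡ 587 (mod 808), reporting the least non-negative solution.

Write x = 52 + 77·k. Then 77·k ≡ 587 − 52 ≡ 535 (mod 808).
Need 77⁻¹ mod 808. Extended Euclid on (808, 77):
808 = 10·77 + 38
77 = 2·38 + 1
38 = 38·1 + 0
Back-substitute:
1 = 77 − 2·38
1 = −2·808 + 21·77
77⁻¹ ≡ 21 (mod 808), so k ≡ 21·535 ≡ 731 (mod 808).
x = 52 + 77·731 = 56339.

56339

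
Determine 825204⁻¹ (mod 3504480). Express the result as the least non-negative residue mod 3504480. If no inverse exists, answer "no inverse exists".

no inverse exists

Euclidean algorithm on 3504480, 825204:
3504480 = 4*825204 + 203664
825204 = 4*203664 + 10548
203664 = 19*10548 + 3252
10548 = 3*3252 + 792
3252 = 4*792 + 84
792 = 9*84 + 36
84 = 2*36 + 12
36 = 3*12 + 0
gcd(825204, 3504480) = 12 ≠ 1, so 825204 has no multiplicative inverse modulo 3504480.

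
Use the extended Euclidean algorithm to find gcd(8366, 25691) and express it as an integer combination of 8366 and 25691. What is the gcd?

1

Euclidean algorithm:
25691 = 3×8366 + 593
8366 = 14×593 + 64
593 = 9×64 + 17
64 = 3×17 + 13
17 = 1×13 + 4
13 = 3×4 + 1
4 = 4×1 + 0
gcd(8366, 25691) = 1.
Express as a combination:
1 = 13 − 3·4
1 = −3·17 + 4·13
1 = 4·64 − 15·17
1 = −15·593 + 139·64
1 = 139·8366 − 1961·593
1 = −1961·25691 + 6022·8366
So 1 = (-1961)·25691 + (6022)·8366.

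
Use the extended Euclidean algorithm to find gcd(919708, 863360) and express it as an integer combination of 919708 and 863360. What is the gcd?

Apply Euclid's algorithm to 919708 and 863360:
919708 = 1·863360 + 56348
863360 = 15·56348 + 18140
56348 = 3·18140 + 1928
18140 = 9·1928 + 788
1928 = 2·788 + 352
788 = 2·352 + 84
352 = 4·84 + 16
84 = 5·16 + 4
16 = 4·4 + 0
gcd(919708, 863360) = 4.
Back-substituting:
4 = 84 − 5·16
4 = −5·352 + 21·84
4 = 21·788 − 47·352
4 = −47·1928 + 115·788
4 = 115·18140 − 1082·1928
4 = −1082·56348 + 3361·18140
4 = 3361·863360 − 51497·56348
4 = −51497·919708 + 54858·863360
So 4 = (-51497)·919708 + (54858)·863360.

4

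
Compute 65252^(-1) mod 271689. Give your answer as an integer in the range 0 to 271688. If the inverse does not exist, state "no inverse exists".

Euclidean algorithm on 271689, 65252:
271689 = 4·65252 + 10681
65252 = 6·10681 + 1166
10681 = 9·1166 + 187
1166 = 6·187 + 44
187 = 4·44 + 11
44 = 4·11 + 0
The gcd is 11, not 1, hence no inverse exists.

no inverse exists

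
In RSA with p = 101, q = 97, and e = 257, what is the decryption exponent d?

φ(n) = (p−1)(q−1) = 100·96 = 9600.
Need d with 257·d ≡ 1 (mod 9600). Apply the extended Euclidean algorithm:
9600 = 37*257 + 91
257 = 2*91 + 75
91 = 1*75 + 16
75 = 4*16 + 11
16 = 1*11 + 5
11 = 2*5 + 1
5 = 5*1 + 0
Back-substitute:
1 = 11 − 2·5
1 = −2·16 + 3·11
1 = 3·75 − 14·16
1 = −14·91 + 17·75
1 = 17·257 − 48·91
1 = −48·9600 + 1793·257
So 257·1793 ≡ 1 (mod 9600), hence d = 1793.

1793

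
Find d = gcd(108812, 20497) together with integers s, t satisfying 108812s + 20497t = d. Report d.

Repeated division:
108812 = 5×20497 + 6327
20497 = 3×6327 + 1516
6327 = 4×1516 + 263
1516 = 5×263 + 201
263 = 1×201 + 62
201 = 3×62 + 15
62 = 4×15 + 2
15 = 7×2 + 1
2 = 2×1 + 0
gcd(108812, 20497) = 1.
Working backward:
1 = 15 − 7·2
1 = −7·62 + 29·15
1 = 29·201 − 94·62
1 = −94·263 + 123·201
1 = 123·1516 − 709·263
1 = −709·6327 + 2959·1516
1 = 2959·20497 − 9586·6327
1 = −9586·108812 + 50889·20497
So 1 = (-9586)·108812 + (50889)·20497.

1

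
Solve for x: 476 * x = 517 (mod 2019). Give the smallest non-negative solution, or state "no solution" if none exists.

First find gcd(476, 2019):
2019 = 4×476 + 115
476 = 4×115 + 16
115 = 7×16 + 3
16 = 5×3 + 1
3 = 3×1 + 0
gcd = 1, so a unique solution mod 2019 exists.
Back-substitute for the Bézout coefficients:
1 = 16 − 5·3
1 = −5·115 + 36·16
1 = 36·476 − 149·115
1 = −149·2019 + 632·476
So 476·(632) ≡ 1 (mod 2019), giving 476⁻¹ ≡ 632.
x ≡ 476⁻¹·517 ≡ 632·517 ≡ 1685 (mod 2019).

1685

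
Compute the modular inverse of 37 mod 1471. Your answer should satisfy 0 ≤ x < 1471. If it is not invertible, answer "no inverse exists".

1312

Run Euclid on (1471, 37):
1471 = 39*37 + 28
37 = 1*28 + 9
28 = 3*9 + 1
9 = 9*1 + 0
gcd = 1, so the inverse exists. Back-substitute:
1 = 28 − 3·9
1 = −3·37 + 4·28
1 = 4·1471 − 159·37
Hence 37⁻¹ ≡ -159 ≡ 1312 (mod 1471).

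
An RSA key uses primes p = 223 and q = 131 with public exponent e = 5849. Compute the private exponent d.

1949

φ(n) = (p−1)(q−1) = 222·130 = 28860.
Need d with 5849·d ≡ 1 (mod 28860). Apply the extended Euclidean algorithm:
28860 = 4*5849 + 5464
5849 = 1*5464 + 385
5464 = 14*385 + 74
385 = 5*74 + 15
74 = 4*15 + 14
15 = 1*14 + 1
14 = 14*1 + 0
Back-substitute:
1 = 15 − 14
1 = −74 + 5·15
1 = 5·385 − 26·74
1 = −26·5464 + 369·385
1 = 369·5849 − 395·5464
1 = −395·28860 + 1949·5849
So 5849·1949 ≡ 1 (mod 28860), hence d = 1949.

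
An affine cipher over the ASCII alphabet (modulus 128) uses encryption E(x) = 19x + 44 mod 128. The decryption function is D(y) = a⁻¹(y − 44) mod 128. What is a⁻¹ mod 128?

Run Euclid on (128, 19):
128 = 6×19 + 14
19 = 1×14 + 5
14 = 2×5 + 4
5 = 1×4 + 1
4 = 4×1 + 0
gcd = 1, so the inverse exists. Back-substitute:
1 = 5 − 4
1 = −14 + 3·5
1 = 3·19 − 4·14
1 = −4·128 + 27·19
So 19·27 ≡ 1 (mod 128).

27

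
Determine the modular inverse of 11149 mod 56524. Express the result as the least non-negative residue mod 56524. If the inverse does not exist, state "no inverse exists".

7909

Apply the Euclidean algorithm to 56524 and 11149:
56524 = 5·11149 + 779
11149 = 14·779 + 243
779 = 3·243 + 50
243 = 4·50 + 43
50 = 1·43 + 7
43 = 6·7 + 1
7 = 7·1 + 0
Since gcd(11149, 56524) = 1, back-substitute to write 1 as a combination:
1 = 43 − 6·7
1 = −6·50 + 7·43
1 = 7·243 − 34·50
1 = −34·779 + 109·243
1 = 109·11149 − 1560·779
1 = −1560·56524 + 7909·11149
So 11149·7909 ≡ 1 (mod 56524).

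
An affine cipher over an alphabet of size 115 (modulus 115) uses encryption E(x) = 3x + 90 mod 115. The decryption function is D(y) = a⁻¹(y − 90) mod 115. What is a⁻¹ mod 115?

gcd(115, 3) by repeated division:
115 = 38*3 + 1
3 = 3*1 + 0
gcd = 1, so the inverse exists. Back-substitute:
1 = 115 − 38·3
Hence 3⁻¹ ≡ -38 ≡ 77 (mod 115).

77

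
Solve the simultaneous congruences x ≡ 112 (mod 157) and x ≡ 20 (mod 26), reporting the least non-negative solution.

1996

Write x = 112 + 157·k. Then 157·k ≡ 20 − 112 ≡ 12 (mod 26).
Need 157⁻¹ mod 26. Extended Euclid on (26, 1):
26 = 26·1 + 0
157⁻¹ ≡ 1 (mod 26), so k ≡ 1·12 ≡ 12 (mod 26).
x = 112 + 157·12 = 1996.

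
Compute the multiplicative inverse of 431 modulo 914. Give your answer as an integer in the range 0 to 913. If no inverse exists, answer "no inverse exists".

123

gcd(914, 431) by repeated division:
914 = 2×431 + 52
431 = 8×52 + 15
52 = 3×15 + 7
15 = 2×7 + 1
7 = 7×1 + 0
Since gcd(431, 914) = 1, back-substitute to write 1 as a combination:
1 = 15 − 2·7
1 = −2·52 + 7·15
1 = 7·431 − 58·52
1 = −58·914 + 123·431
So 431·123 ≡ 1 (mod 914).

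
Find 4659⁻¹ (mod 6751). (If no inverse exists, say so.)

gcd(6751, 4659) by repeated division:
6751 = 1*4659 + 2092
4659 = 2*2092 + 475
2092 = 4*475 + 192
475 = 2*192 + 91
192 = 2*91 + 10
91 = 9*10 + 1
10 = 10*1 + 0
Since gcd(4659, 6751) = 1, back-substitute to write 1 as a combination:
1 = 91 − 9·10
1 = −9·192 + 19·91
1 = 19·475 − 47·192
1 = −47·2092 + 207·475
1 = 207·4659 − 461·2092
1 = −461·6751 + 668·4659
So 4659·668 ≡ 1 (mod 6751).

668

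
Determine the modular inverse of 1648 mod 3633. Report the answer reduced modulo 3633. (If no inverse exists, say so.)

2749

gcd(3633, 1648) by repeated division:
3633 = 2·1648 + 337
1648 = 4·337 + 300
337 = 1·300 + 37
300 = 8·37 + 4
37 = 9·4 + 1
4 = 4·1 + 0
Since gcd(1648, 3633) = 1, back-substitute to write 1 as a combination:
1 = 37 − 9·4
1 = −9·300 + 73·37
1 = 73·337 − 82·300
1 = −82·1648 + 401·337
1 = 401·3633 − 884·1648
So 1648·(-884) ≡ 1 (mod 3633), and -884 ≡ 2749 (mod 3633).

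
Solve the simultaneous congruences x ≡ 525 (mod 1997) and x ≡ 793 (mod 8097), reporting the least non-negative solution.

2502766

Write x = 525 + 1997·k. Then 1997·k ≡ 793 − 525 ≡ 268 (mod 8097).
Need 1997⁻¹ mod 8097. Extended Euclid on (8097, 1997):
8097 = 4×1997 + 109
1997 = 18×109 + 35
109 = 3×35 + 4
35 = 8×4 + 3
4 = 1×3 + 1
3 = 3×1 + 0
Back-substitute:
1 = 4 − 3
1 = −35 + 9·4
1 = 9·109 − 28·35
1 = −28·1997 + 513·109
1 = 513·8097 − 2080·1997
1997⁻¹ ≡ 6017 (mod 8097), so k ≡ 6017·268 ≡ 1253 (mod 8097).
x = 525 + 1997·1253 = 2502766.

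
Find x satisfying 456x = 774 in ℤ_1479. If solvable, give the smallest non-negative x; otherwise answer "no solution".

First find gcd(456, 1479):
1479 = 3·456 + 111
456 = 4·111 + 12
111 = 9·12 + 3
12 = 4·3 + 0
gcd = 3 and 3 | 774, so solutions exist. Divide through by 3: 152x ≡ 258 (mod 493).
Now find 152⁻¹ mod 493:
493 = 3·152 + 37
152 = 4·37 + 4
37 = 9·4 + 1
4 = 4·1 + 0
Back-substitute:
1 = 37 − 9·4
1 = −9·152 + 37·37
1 = 37·493 − 120·152
So 152·(-120) ≡ 1 (mod 493), i.e. 152⁻¹ ≡ 373.
Then x ≡ 373·258 ≡ 99 (mod 493); the smallest non-negative solution is x = 99.

99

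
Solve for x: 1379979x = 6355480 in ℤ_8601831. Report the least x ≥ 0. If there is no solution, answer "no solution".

no solution

gcd(1379979, 8601831):
8601831 = 6·1379979 + 321957
1379979 = 4·321957 + 92151
321957 = 3·92151 + 45504
92151 = 2·45504 + 1143
45504 = 39·1143 + 927
1143 = 1·927 + 216
927 = 4·216 + 63
216 = 3·63 + 27
63 = 2·27 + 9
27 = 3·9 + 0
gcd = 9, but 9 ∤ 6355480, so the congruence has no solution.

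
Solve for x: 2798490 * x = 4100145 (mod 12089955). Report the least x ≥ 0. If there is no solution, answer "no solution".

First find gcd(2798490, 12089955):
12089955 = 4*2798490 + 895995
2798490 = 3*895995 + 110505
895995 = 8*110505 + 11955
110505 = 9*11955 + 2910
11955 = 4*2910 + 315
2910 = 9*315 + 75
315 = 4*75 + 15
75 = 5*15 + 0
gcd = 15 and 15 | 4100145, so solutions exist. Divide through by 15: 186566x ≡ 273343 (mod 805997).
Now find 186566⁻¹ mod 805997:
805997 = 4×186566 + 59733
186566 = 3×59733 + 7367
59733 = 8×7367 + 797
7367 = 9×797 + 194
797 = 4×194 + 21
194 = 9×21 + 5
21 = 4×5 + 1
5 = 5×1 + 0
Back-substitute:
1 = 21 − 4·5
1 = −4·194 + 37·21
1 = 37·797 − 152·194
1 = −152·7367 + 1405·797
1 = 1405·59733 − 11392·7367
1 = −11392·186566 + 35581·59733
1 = 35581·805997 − 153716·186566
So 186566·(-153716) ≡ 1 (mod 805997), i.e. 186566⁻¹ ≡ 652281.
Then x ≡ 652281·273343 ≡ 237019 (mod 805997); the smallest non-negative solution is x = 237019.

237019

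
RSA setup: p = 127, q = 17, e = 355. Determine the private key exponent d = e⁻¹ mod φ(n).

619

φ(n) = (p−1)(q−1) = 126·16 = 2016.
Need d with 355·d ≡ 1 (mod 2016). Apply the extended Euclidean algorithm:
2016 = 5*355 + 241
355 = 1*241 + 114
241 = 2*114 + 13
114 = 8*13 + 10
13 = 1*10 + 3
10 = 3*3 + 1
3 = 3*1 + 0
Back-substitute:
1 = 10 − 3·3
1 = −3·13 + 4·10
1 = 4·114 − 35·13
1 = −35·241 + 74·114
1 = 74·355 − 109·241
1 = −109·2016 + 619·355
So 355·619 ≡ 1 (mod 2016), hence d = 619.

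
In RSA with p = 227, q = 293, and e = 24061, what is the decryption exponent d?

φ(n) = (p−1)(q−1) = 226·292 = 65992.
Need d with 24061·d ≡ 1 (mod 65992). Apply the extended Euclidean algorithm:
65992 = 2·24061 + 17870
24061 = 1·17870 + 6191
17870 = 2·6191 + 5488
6191 = 1·5488 + 703
5488 = 7·703 + 567
703 = 1·567 + 136
567 = 4·136 + 23
136 = 5·23 + 21
23 = 1·21 + 2
21 = 10·2 + 1
2 = 2·1 + 0
Back-substitute:
1 = 21 − 10·2
1 = −10·23 + 11·21
1 = 11·136 − 65·23
1 = −65·567 + 271·136
1 = 271·703 − 336·567
1 = −336·5488 + 2623·703
1 = 2623·6191 − 2959·5488
1 = −2959·17870 + 8541·6191
1 = 8541·24061 − 11500·17870
1 = −11500·65992 + 31541·24061
So 24061·31541 ≡ 1 (mod 65992), hence d = 31541.

31541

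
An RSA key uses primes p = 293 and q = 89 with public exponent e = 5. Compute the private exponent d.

20557

φ(n) = (p−1)(q−1) = 292·88 = 25696.
Need d with 5·d ≡ 1 (mod 25696). Apply the extended Euclidean algorithm:
25696 = 5139·5 + 1
5 = 5·1 + 0
Back-substitute:
1 = 25696 − 5139·5
So 5·(-5139) ≡ 1 (mod 25696), hence d ≡ -5139 ≡ 20557 (mod 25696).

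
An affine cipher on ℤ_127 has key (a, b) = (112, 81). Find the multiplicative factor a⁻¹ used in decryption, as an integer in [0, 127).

110

Run Euclid on (127, 112):
127 = 1*112 + 15
112 = 7*15 + 7
15 = 2*7 + 1
7 = 7*1 + 0
Since gcd(112, 127) = 1, back-substitute to write 1 as a combination:
1 = 15 − 2·7
1 = −2·112 + 15·15
1 = 15·127 − 17·112
So 112·(-17) ≡ 1 (mod 127), and -17 ≡ 110 (mod 127).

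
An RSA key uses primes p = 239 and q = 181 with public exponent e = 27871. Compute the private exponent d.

φ(n) = (p−1)(q−1) = 238·180 = 42840.
Need d with 27871·d ≡ 1 (mod 42840). Apply the extended Euclidean algorithm:
42840 = 1*27871 + 14969
27871 = 1*14969 + 12902
14969 = 1*12902 + 2067
12902 = 6*2067 + 500
2067 = 4*500 + 67
500 = 7*67 + 31
67 = 2*31 + 5
31 = 6*5 + 1
5 = 5*1 + 0
Back-substitute:
1 = 31 − 6·5
1 = −6·67 + 13·31
1 = 13·500 − 97·67
1 = −97·2067 + 401·500
1 = 401·12902 − 2503·2067
1 = −2503·14969 + 2904·12902
1 = 2904·27871 − 5407·14969
1 = −5407·42840 + 8311·27871
So 27871·8311 ≡ 1 (mod 42840), hence d = 8311.

8311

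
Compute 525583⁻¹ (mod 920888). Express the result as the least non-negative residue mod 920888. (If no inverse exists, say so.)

687319

Run Euclid on (920888, 525583):
920888 = 1·525583 + 395305
525583 = 1·395305 + 130278
395305 = 3·130278 + 4471
130278 = 29·4471 + 619
4471 = 7·619 + 138
619 = 4·138 + 67
138 = 2·67 + 4
67 = 16·4 + 3
4 = 1·3 + 1
3 = 3·1 + 0
Since gcd(525583, 920888) = 1, back-substitute to write 1 as a combination:
1 = 4 − 3
1 = −67 + 17·4
1 = 17·138 − 35·67
1 = −35·619 + 157·138
1 = 157·4471 − 1134·619
1 = −1134·130278 + 33043·4471
1 = 33043·395305 − 100263·130278
1 = −100263·525583 + 133306·395305
1 = 133306·920888 − 233569·525583
So 525583·(-233569) ≡ 1 (mod 920888), and -233569 ≡ 687319 (mod 920888).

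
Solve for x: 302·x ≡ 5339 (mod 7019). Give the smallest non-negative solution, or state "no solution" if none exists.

5433

First find gcd(302, 7019):
7019 = 23·302 + 73
302 = 4·73 + 10
73 = 7·10 + 3
10 = 3·3 + 1
3 = 3·1 + 0
gcd = 1, so a unique solution mod 7019 exists.
Back-substitute for the Bézout coefficients:
1 = 10 − 3·3
1 = −3·73 + 22·10
1 = 22·302 − 91·73
1 = −91·7019 + 2115·302
So 302·(2115) ≡ 1 (mod 7019), giving 302⁻¹ ≡ 2115.
x ≡ 302⁻¹·5339 ≡ 2115·5339 ≡ 5433 (mod 7019).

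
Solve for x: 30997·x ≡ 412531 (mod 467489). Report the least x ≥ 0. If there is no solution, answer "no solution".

417265

First find gcd(30997, 467489):
467489 = 15·30997 + 2534
30997 = 12·2534 + 589
2534 = 4·589 + 178
589 = 3·178 + 55
178 = 3·55 + 13
55 = 4·13 + 3
13 = 4·3 + 1
3 = 3·1 + 0
gcd = 1, so a unique solution mod 467489 exists.
Back-substitute for the Bézout coefficients:
1 = 13 − 4·3
1 = −4·55 + 17·13
1 = 17·178 − 55·55
1 = −55·589 + 182·178
1 = 182·2534 − 783·589
1 = −783·30997 + 9578·2534
1 = 9578·467489 − 144453·30997
So 30997·(-144453) ≡ 1 (mod 467489), giving 30997⁻¹ ≡ 323036.
x ≡ 30997⁻¹·412531 ≡ 323036·412531 ≡ 417265 (mod 467489).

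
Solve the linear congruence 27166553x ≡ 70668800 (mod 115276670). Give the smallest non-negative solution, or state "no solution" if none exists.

47011130

First find gcd(27166553, 115276670):
115276670 = 4·27166553 + 6610458
27166553 = 4·6610458 + 724721
6610458 = 9·724721 + 87969
724721 = 8·87969 + 20969
87969 = 4·20969 + 4093
20969 = 5·4093 + 504
4093 = 8·504 + 61
504 = 8·61 + 16
61 = 3·16 + 13
16 = 1·13 + 3
13 = 4·3 + 1
3 = 3·1 + 0
gcd = 1, so a unique solution mod 115276670 exists.
Back-substitute for the Bézout coefficients:
1 = 13 − 4·3
1 = −4·16 + 5·13
1 = 5·61 − 19·16
1 = −19·504 + 157·61
1 = 157·4093 − 1275·504
1 = −1275·20969 + 6532·4093
1 = 6532·87969 − 27403·20969
1 = −27403·724721 + 225756·87969
1 = 225756·6610458 − 2059207·724721
1 = −2059207·27166553 + 8462584·6610458
1 = 8462584·115276670 − 35909543·27166553
So 27166553·(-35909543) ≡ 1 (mod 115276670), giving 27166553⁻¹ ≡ 79367127.
x ≡ 27166553⁻¹·70668800 ≡ 79367127·70668800 ≡ 47011130 (mod 115276670).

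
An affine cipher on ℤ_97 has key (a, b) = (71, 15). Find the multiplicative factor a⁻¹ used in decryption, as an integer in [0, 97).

41

Extended Euclidean algorithm:
97 = 1*71 + 26
71 = 2*26 + 19
26 = 1*19 + 7
19 = 2*7 + 5
7 = 1*5 + 2
5 = 2*2 + 1
2 = 2*1 + 0
gcd = 1, so the inverse exists. Back-substitute:
1 = 5 − 2·2
1 = −2·7 + 3·5
1 = 3·19 − 8·7
1 = −8·26 + 11·19
1 = 11·71 − 30·26
1 = −30·97 + 41·71
So 71·41 ≡ 1 (mod 97).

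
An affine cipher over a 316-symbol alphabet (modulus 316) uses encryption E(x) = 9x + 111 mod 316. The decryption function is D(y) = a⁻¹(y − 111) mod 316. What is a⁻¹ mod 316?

281

gcd(316, 9) by repeated division:
316 = 35*9 + 1
9 = 9*1 + 0
The gcd is 1. Working backward:
1 = 316 − 35·9
Hence 9⁻¹ ≡ -35 ≡ 281 (mod 316).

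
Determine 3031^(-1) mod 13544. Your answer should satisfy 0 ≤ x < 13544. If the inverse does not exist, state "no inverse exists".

Extended Euclidean algorithm:
13544 = 4×3031 + 1420
3031 = 2×1420 + 191
1420 = 7×191 + 83
191 = 2×83 + 25
83 = 3×25 + 8
25 = 3×8 + 1
8 = 8×1 + 0
gcd = 1, so the inverse exists. Back-substitute:
1 = 25 − 3·8
1 = −3·83 + 10·25
1 = 10·191 − 23·83
1 = −23·1420 + 171·191
1 = 171·3031 − 365·1420
1 = −365·13544 + 1631·3031
So 3031·1631 ≡ 1 (mod 13544).

1631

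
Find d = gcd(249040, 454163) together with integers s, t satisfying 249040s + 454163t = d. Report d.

Repeated division:
454163 = 1·249040 + 205123
249040 = 1·205123 + 43917
205123 = 4·43917 + 29455
43917 = 1·29455 + 14462
29455 = 2·14462 + 531
14462 = 27·531 + 125
531 = 4·125 + 31
125 = 4·31 + 1
31 = 31·1 + 0
gcd(249040, 454163) = 1.
Back-substituting:
1 = 125 − 4·31
1 = −4·531 + 17·125
1 = 17·14462 − 463·531
1 = −463·29455 + 943·14462
1 = 943·43917 − 1406·29455
1 = −1406·205123 + 6567·43917
1 = 6567·249040 − 7973·205123
1 = −7973·454163 + 14540·249040
So 1 = (-7973)·454163 + (14540)·249040.

1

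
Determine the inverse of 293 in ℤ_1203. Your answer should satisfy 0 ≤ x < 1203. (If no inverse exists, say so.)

gcd(1203, 293) by repeated division:
1203 = 4×293 + 31
293 = 9×31 + 14
31 = 2×14 + 3
14 = 4×3 + 2
3 = 1×2 + 1
2 = 2×1 + 0
Since gcd(293, 1203) = 1, back-substitute to write 1 as a combination:
1 = 3 − 2
1 = −14 + 5·3
1 = 5·31 − 11·14
1 = −11·293 + 104·31
1 = 104·1203 − 427·293
Thus 293·(-427) ≡ 1 (mod 1203); reducing, -427 mod 1203 = 776.

776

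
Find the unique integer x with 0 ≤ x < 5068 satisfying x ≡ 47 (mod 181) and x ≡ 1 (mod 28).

3305

Write x = 47 + 181·k. Then 181·k ≡ 1 − 47 ≡ 10 (mod 28).
Need 181⁻¹ mod 28. Extended Euclid on (28, 13):
28 = 2×13 + 2
13 = 6×2 + 1
2 = 2×1 + 0
Back-substitute:
1 = 13 − 6·2
1 = −6·28 + 13·13
181⁻¹ ≡ 13 (mod 28), so k ≡ 13·10 ≡ 18 (mod 28).
x = 47 + 181·18 = 3305.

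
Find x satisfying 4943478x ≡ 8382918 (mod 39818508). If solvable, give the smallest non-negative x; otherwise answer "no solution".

2565675

First find gcd(4943478, 39818508):
39818508 = 8*4943478 + 270684
4943478 = 18*270684 + 71166
270684 = 3*71166 + 57186
71166 = 1*57186 + 13980
57186 = 4*13980 + 1266
13980 = 11*1266 + 54
1266 = 23*54 + 24
54 = 2*24 + 6
24 = 4*6 + 0
gcd = 6 and 6 | 8382918, so solutions exist. Divide through by 6: 823913x ≡ 1397153 (mod 6636418).
Now find 823913⁻¹ mod 6636418:
6636418 = 8×823913 + 45114
823913 = 18×45114 + 11861
45114 = 3×11861 + 9531
11861 = 1×9531 + 2330
9531 = 4×2330 + 211
2330 = 11×211 + 9
211 = 23×9 + 4
9 = 2×4 + 1
4 = 4×1 + 0
Back-substitute:
1 = 9 − 2·4
1 = −2·211 + 47·9
1 = 47·2330 − 519·211
1 = −519·9531 + 2123·2330
1 = 2123·11861 − 2642·9531
1 = −2642·45114 + 10049·11861
1 = 10049·823913 − 183524·45114
1 = −183524·6636418 + 1478241·823913
So 823913⁻¹ ≡ 1478241 (mod 6636418).
Then x ≡ 1478241·1397153 ≡ 2565675 (mod 6636418); the smallest non-negative solution is x = 2565675.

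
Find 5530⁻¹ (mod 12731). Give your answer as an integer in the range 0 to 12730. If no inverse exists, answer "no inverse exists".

gcd(12731, 5530) by repeated division:
12731 = 2*5530 + 1671
5530 = 3*1671 + 517
1671 = 3*517 + 120
517 = 4*120 + 37
120 = 3*37 + 9
37 = 4*9 + 1
9 = 9*1 + 0
Since gcd(5530, 12731) = 1, back-substitute to write 1 as a combination:
1 = 37 − 4·9
1 = −4·120 + 13·37
1 = 13·517 − 56·120
1 = −56·1671 + 181·517
1 = 181·5530 − 599·1671
1 = −599·12731 + 1379·5530
So 5530·1379 ≡ 1 (mod 12731).

1379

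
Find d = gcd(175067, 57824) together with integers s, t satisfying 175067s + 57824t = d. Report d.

Apply Euclid's algorithm to 175067 and 57824:
175067 = 3*57824 + 1595
57824 = 36*1595 + 404
1595 = 3*404 + 383
404 = 1*383 + 21
383 = 18*21 + 5
21 = 4*5 + 1
5 = 5*1 + 0
gcd(175067, 57824) = 1.
Back-substituting:
1 = 21 − 4·5
1 = −4·383 + 73·21
1 = 73·404 − 77·383
1 = −77·1595 + 304·404
1 = 304·57824 − 11021·1595
1 = −11021·175067 + 33367·57824
So 1 = (-11021)·175067 + (33367)·57824.

1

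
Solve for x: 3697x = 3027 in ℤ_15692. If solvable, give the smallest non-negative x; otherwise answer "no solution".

12259

First find gcd(3697, 15692):
15692 = 4*3697 + 904
3697 = 4*904 + 81
904 = 11*81 + 13
81 = 6*13 + 3
13 = 4*3 + 1
3 = 3*1 + 0
gcd = 1, so a unique solution mod 15692 exists.
Back-substitute for the Bézout coefficients:
1 = 13 − 4·3
1 = −4·81 + 25·13
1 = 25·904 − 279·81
1 = −279·3697 + 1141·904
1 = 1141·15692 − 4843·3697
So 3697·(-4843) ≡ 1 (mod 15692), giving 3697⁻¹ ≡ 10849.
x ≡ 3697⁻¹·3027 ≡ 10849·3027 ≡ 12259 (mod 15692).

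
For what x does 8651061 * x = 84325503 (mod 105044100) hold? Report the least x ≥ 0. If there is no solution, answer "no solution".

First find gcd(8651061, 105044100):
105044100 = 12·8651061 + 1231368
8651061 = 7·1231368 + 31485
1231368 = 39·31485 + 3453
31485 = 9·3453 + 408
3453 = 8·408 + 189
408 = 2·189 + 30
189 = 6·30 + 9
30 = 3·9 + 3
9 = 3·3 + 0
gcd = 3 and 3 | 84325503, so solutions exist. Divide through by 3: 2883687x ≡ 28108501 (mod 35014700).
Now find 2883687⁻¹ mod 35014700:
35014700 = 12·2883687 + 410456
2883687 = 7·410456 + 10495
410456 = 39·10495 + 1151
10495 = 9·1151 + 136
1151 = 8·136 + 63
136 = 2·63 + 10
63 = 6·10 + 3
10 = 3·3 + 1
3 = 3·1 + 0
Back-substitute:
1 = 10 − 3·3
1 = −3·63 + 19·10
1 = 19·136 − 41·63
1 = −41·1151 + 347·136
1 = 347·10495 − 3164·1151
1 = −3164·410456 + 123743·10495
1 = 123743·2883687 − 869365·410456
1 = −869365·35014700 + 10556123·2883687
So 2883687⁻¹ ≡ 10556123 (mod 35014700).
Then x ≡ 10556123·28108501 ≡ 20175523 (mod 35014700); the smallest non-negative solution is x = 20175523.

20175523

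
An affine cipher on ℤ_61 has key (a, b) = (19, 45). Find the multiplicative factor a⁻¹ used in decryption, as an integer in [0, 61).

45

gcd(61, 19) by repeated division:
61 = 3×19 + 4
19 = 4×4 + 3
4 = 1×3 + 1
3 = 3×1 + 0
gcd = 1, so the inverse exists. Back-substitute:
1 = 4 − 3
1 = −19 + 5·4
1 = 5·61 − 16·19
So 19·(-16) ≡ 1 (mod 61), and -16 ≡ 45 (mod 61).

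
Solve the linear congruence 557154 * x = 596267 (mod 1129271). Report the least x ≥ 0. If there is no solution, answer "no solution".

no solution

gcd(557154, 1129271):
1129271 = 2*557154 + 14963
557154 = 37*14963 + 3523
14963 = 4*3523 + 871
3523 = 4*871 + 39
871 = 22*39 + 13
39 = 3*13 + 0
gcd = 13, but 13 ∤ 596267, so the congruence has no solution.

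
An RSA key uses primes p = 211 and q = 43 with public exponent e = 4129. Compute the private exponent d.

769

φ(n) = (p−1)(q−1) = 210·42 = 8820.
Need d with 4129·d ≡ 1 (mod 8820). Apply the extended Euclidean algorithm:
8820 = 2·4129 + 562
4129 = 7·562 + 195
562 = 2·195 + 172
195 = 1·172 + 23
172 = 7·23 + 11
23 = 2·11 + 1
11 = 11·1 + 0
Back-substitute:
1 = 23 − 2·11
1 = −2·172 + 15·23
1 = 15·195 − 17·172
1 = −17·562 + 49·195
1 = 49·4129 − 360·562
1 = −360·8820 + 769·4129
So 4129·769 ≡ 1 (mod 8820), hence d = 769.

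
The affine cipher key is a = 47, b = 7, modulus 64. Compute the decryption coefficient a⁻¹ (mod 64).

Apply the Euclidean algorithm to 64 and 47:
64 = 1×47 + 17
47 = 2×17 + 13
17 = 1×13 + 4
13 = 3×4 + 1
4 = 4×1 + 0
The gcd is 1. Working backward:
1 = 13 − 3·4
1 = −3·17 + 4·13
1 = 4·47 − 11·17
1 = −11·64 + 15·47
So 47·15 ≡ 1 (mod 64).

15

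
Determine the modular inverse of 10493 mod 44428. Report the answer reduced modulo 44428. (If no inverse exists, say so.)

34533

gcd(44428, 10493) by repeated division:
44428 = 4·10493 + 2456
10493 = 4·2456 + 669
2456 = 3·669 + 449
669 = 1·449 + 220
449 = 2·220 + 9
220 = 24·9 + 4
9 = 2·4 + 1
4 = 4·1 + 0
gcd = 1, so the inverse exists. Back-substitute:
1 = 9 − 2·4
1 = −2·220 + 49·9
1 = 49·449 − 100·220
1 = −100·669 + 149·449
1 = 149·2456 − 547·669
1 = −547·10493 + 2337·2456
1 = 2337·44428 − 9895·10493
Hence 10493⁻¹ ≡ -9895 ≡ 34533 (mod 44428).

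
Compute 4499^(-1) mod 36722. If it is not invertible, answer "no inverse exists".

gcd(36722, 4499) by repeated division:
36722 = 8×4499 + 730
4499 = 6×730 + 119
730 = 6×119 + 16
119 = 7×16 + 7
16 = 2×7 + 2
7 = 3×2 + 1
2 = 2×1 + 0
gcd = 1, so the inverse exists. Back-substitute:
1 = 7 − 3·2
1 = −3·16 + 7·7
1 = 7·119 − 52·16
1 = −52·730 + 319·119
1 = 319·4499 − 1966·730
1 = −1966·36722 + 16047·4499
So 4499·16047 ≡ 1 (mod 36722).

16047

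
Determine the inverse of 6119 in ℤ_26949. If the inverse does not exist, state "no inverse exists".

Run Euclid on (26949, 6119):
26949 = 4*6119 + 2473
6119 = 2*2473 + 1173
2473 = 2*1173 + 127
1173 = 9*127 + 30
127 = 4*30 + 7
30 = 4*7 + 2
7 = 3*2 + 1
2 = 2*1 + 0
gcd = 1, so the inverse exists. Back-substitute:
1 = 7 − 3·2
1 = −3·30 + 13·7
1 = 13·127 − 55·30
1 = −55·1173 + 508·127
1 = 508·2473 − 1071·1173
1 = −1071·6119 + 2650·2473
1 = 2650·26949 − 11671·6119
So 6119·(-11671) ≡ 1 (mod 26949), and -11671 ≡ 15278 (mod 26949).

15278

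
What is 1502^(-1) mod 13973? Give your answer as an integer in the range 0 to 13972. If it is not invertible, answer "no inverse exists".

gcd(13973, 1502) by repeated division:
13973 = 9·1502 + 455
1502 = 3·455 + 137
455 = 3·137 + 44
137 = 3·44 + 5
44 = 8·5 + 4
5 = 1·4 + 1
4 = 4·1 + 0
gcd = 1, so the inverse exists. Back-substitute:
1 = 5 − 4
1 = −44 + 9·5
1 = 9·137 − 28·44
1 = −28·455 + 93·137
1 = 93·1502 − 307·455
1 = −307·13973 + 2856·1502
So 1502·2856 ≡ 1 (mod 13973).

2856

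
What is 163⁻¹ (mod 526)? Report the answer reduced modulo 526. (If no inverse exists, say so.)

71

gcd(526, 163) by repeated division:
526 = 3×163 + 37
163 = 4×37 + 15
37 = 2×15 + 7
15 = 2×7 + 1
7 = 7×1 + 0
The gcd is 1. Working backward:
1 = 15 − 2·7
1 = −2·37 + 5·15
1 = 5·163 − 22·37
1 = −22·526 + 71·163
So 163·71 ≡ 1 (mod 526).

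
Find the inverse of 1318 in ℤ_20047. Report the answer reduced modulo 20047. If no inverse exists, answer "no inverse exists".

4487

gcd(20047, 1318) by repeated division:
20047 = 15×1318 + 277
1318 = 4×277 + 210
277 = 1×210 + 67
210 = 3×67 + 9
67 = 7×9 + 4
9 = 2×4 + 1
4 = 4×1 + 0
gcd = 1, so the inverse exists. Back-substitute:
1 = 9 − 2·4
1 = −2·67 + 15·9
1 = 15·210 − 47·67
1 = −47·277 + 62·210
1 = 62·1318 − 295·277
1 = −295·20047 + 4487·1318
So 1318·4487 ≡ 1 (mod 20047).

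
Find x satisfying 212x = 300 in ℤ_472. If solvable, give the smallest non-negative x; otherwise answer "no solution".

First find gcd(212, 472):
472 = 2×212 + 48
212 = 4×48 + 20
48 = 2×20 + 8
20 = 2×8 + 4
8 = 2×4 + 0
gcd = 4 and 4 | 300, so solutions exist. Divide through by 4: 53x ≡ 75 (mod 118).
Now find 53⁻¹ mod 118:
118 = 2×53 + 12
53 = 4×12 + 5
12 = 2×5 + 2
5 = 2×2 + 1
2 = 2×1 + 0
Back-substitute:
1 = 5 − 2·2
1 = −2·12 + 5·5
1 = 5·53 − 22·12
1 = −22·118 + 49·53
So 53⁻¹ ≡ 49 (mod 118).
Then x ≡ 49·75 ≡ 17 (mod 118); the smallest non-negative solution is x = 17.

17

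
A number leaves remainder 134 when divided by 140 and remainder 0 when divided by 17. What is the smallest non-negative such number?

1394

Write x = 134 + 140·k. Then 140·k ≡ 0 − 134 ≡ 2 (mod 17).
Need 140⁻¹ mod 17. Extended Euclid on (17, 4):
17 = 4*4 + 1
4 = 4*1 + 0
Back-substitute:
1 = 17 − 4·4
140⁻¹ ≡ 13 (mod 17), so k ≡ 13·2 ≡ 9 (mod 17).
x = 134 + 140·9 = 1394.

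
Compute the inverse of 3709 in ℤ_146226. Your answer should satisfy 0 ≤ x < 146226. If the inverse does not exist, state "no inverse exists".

Apply the Euclidean algorithm to 146226 and 3709:
146226 = 39×3709 + 1575
3709 = 2×1575 + 559
1575 = 2×559 + 457
559 = 1×457 + 102
457 = 4×102 + 49
102 = 2×49 + 4
49 = 12×4 + 1
4 = 4×1 + 0
gcd = 1, so the inverse exists. Back-substitute:
1 = 49 − 12·4
1 = −12·102 + 25·49
1 = 25·457 − 112·102
1 = −112·559 + 137·457
1 = 137·1575 − 386·559
1 = −386·3709 + 909·1575
1 = 909·146226 − 35837·3709
Hence 3709⁻¹ ≡ -35837 ≡ 110389 (mod 146226).

110389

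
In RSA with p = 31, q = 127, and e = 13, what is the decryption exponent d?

2617

φ(n) = (p−1)(q−1) = 30·126 = 3780.
Need d with 13·d ≡ 1 (mod 3780). Apply the extended Euclidean algorithm:
3780 = 290·13 + 10
13 = 1·10 + 3
10 = 3·3 + 1
3 = 3·1 + 0
Back-substitute:
1 = 10 − 3·3
1 = −3·13 + 4·10
1 = 4·3780 − 1163·13
So 13·(-1163) ≡ 1 (mod 3780), hence d ≡ -1163 ≡ 2617 (mod 3780).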